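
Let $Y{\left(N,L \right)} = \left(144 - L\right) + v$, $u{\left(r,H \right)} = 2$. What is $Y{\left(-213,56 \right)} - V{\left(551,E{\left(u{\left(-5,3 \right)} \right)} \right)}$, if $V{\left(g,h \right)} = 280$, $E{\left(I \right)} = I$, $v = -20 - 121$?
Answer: $-333$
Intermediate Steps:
$v = -141$ ($v = -20 - 121 = -141$)
$Y{\left(N,L \right)} = 3 - L$ ($Y{\left(N,L \right)} = \left(144 - L\right) - 141 = 3 - L$)
$Y{\left(-213,56 \right)} - V{\left(551,E{\left(u{\left(-5,3 \right)} \right)} \right)} = \left(3 - 56\right) - 280 = -53 - 280 = -333$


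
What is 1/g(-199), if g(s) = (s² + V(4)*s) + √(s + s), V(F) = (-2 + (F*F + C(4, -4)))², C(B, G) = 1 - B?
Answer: 39/605359 - I*√398/240932882 ≈ 6.4425e-5 - 8.2803e-8*I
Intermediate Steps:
V(F) = (-5 + F²)² (V(F) = (-2 + (F*F + (1 - 1*4)))² = (-2 + (F² + (1 - 4)))² = (-2 + (F² - 3))² = (-2 + (-3 + F²))² = (-5 + F²)²)
g(s) = s² + 121*s + √2*√s (g(s) = (s² + (-5 + 4²)²*s) + √(s + s) = (s² + (-5 + 16)²*s) + √(2*s) = (s² + 11²*s) + √2*√s = (s² + 121*s) + √2*√s = s² + 121*s + √2*√s)
1/g(-199) = 1/((-199)² + 121*(-199) + √2*√(-199)) = 1/(39601 - 24079 + √2*(I*√199)) = 1/(39601 - 24079 + I*√398) = 1/(15522 + I*√398)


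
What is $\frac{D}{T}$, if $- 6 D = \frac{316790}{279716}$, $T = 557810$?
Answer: $- \frac{31679}{93617029176} \approx -3.3839 \cdot 10^{-7}$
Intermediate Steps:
$D = - \frac{158395}{839148}$ ($D = - \frac{316790 \cdot \frac{1}{279716}}{6} = \left(- \frac{1}{6}\right) \frac{158395}{139858} = - \frac{158395}{839148} \approx -0.18876$)
$\frac{D}{T} = - \frac{158395}{839148 \cdot 557810} = \left(- \frac{158395}{839148}\right) \frac{1}{557810} = - \frac{31679}{93617029176}$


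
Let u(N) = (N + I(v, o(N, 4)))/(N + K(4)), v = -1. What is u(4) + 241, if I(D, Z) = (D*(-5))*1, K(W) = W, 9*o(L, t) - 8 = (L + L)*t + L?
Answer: 1937/8 ≈ 242.13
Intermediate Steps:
o(L, t) = 8/9 + L/9 + 2*L*t/9 (o(L, t) = 8/9 + ((L + L)*t + L)/9 = 8/9 + ((2*L)*t + L)/9 = 8/9 + (2*L*t + L)/9 = 8/9 + (L + 2*L*t)/9 = 8/9 + (L/9 + 2*L*t/9) = 8/9 + L/9 + 2*L*t/9)
I(D, Z) = -5*D (I(D, Z) = -5*D*1 = -5*D)
u(N) = (5 + N)/(4 + N) (u(N) = (N - 5*(-1))/(N + 4) = (N + 5)/(4 + N) = (5 + N)/(4 + N))
u(4) + 241 = (5 + 4)/(4 + 4) + 241 = 9/8 + 241 = 1937/8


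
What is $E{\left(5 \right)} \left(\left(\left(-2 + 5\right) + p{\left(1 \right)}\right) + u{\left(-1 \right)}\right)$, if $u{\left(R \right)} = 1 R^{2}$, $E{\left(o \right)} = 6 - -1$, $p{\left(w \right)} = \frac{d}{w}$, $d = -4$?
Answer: $0$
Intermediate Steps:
$p{\left(w \right)} = - \frac{4}{w}$
$E{\left(o \right)} = 7$ ($E{\left(o \right)} = 6 + 1 = 7$)
$u{\left(R \right)} = R^{2}$
$E{\left(5 \right)} \left(\left(\left(-2 + 5\right) + p{\left(1 \right)}\right) + u{\left(-1 \right)}\right) = 7 \left(\left(\left(-2 + 5\right) - \frac{4}{1}\right) + \left(-1\right)^{2}\right) = 7 \left(\left(3 - 4\right) + 1\right) = 7 \left(-1 + 1\right) = 7 \cdot 0 = 0$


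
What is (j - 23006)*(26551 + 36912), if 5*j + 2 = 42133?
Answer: -4626389237/5 ≈ -9.2528e+8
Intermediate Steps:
j = 42131/5 (j = -⅖ + (⅕)*42133 = -⅖ + 42133/5 = 42131/5 ≈ 8426.2)
(j - 23006)*(26551 + 36912) = (42131/5 - 23006)*(26551 + 36912) = -72899/5*63463 = -4626389237/5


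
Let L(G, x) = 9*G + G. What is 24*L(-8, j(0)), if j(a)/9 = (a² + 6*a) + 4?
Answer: -1920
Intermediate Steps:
j(a) = 36 + 9*a² + 54*a (j(a) = 9*((a² + 6*a) + 4) = 9*(4 + a² + 6*a) = 36 + 9*a² + 54*a)
L(G, x) = 10*G
24*L(-8, j(0)) = 24*(10*(-8)) = 24*(-80) = -1920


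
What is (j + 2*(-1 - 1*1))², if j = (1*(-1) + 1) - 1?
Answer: 25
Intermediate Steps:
j = -1 (j = (-1 + 1) - 1 = 0 - 1 = -1)
(j + 2*(-1 - 1*1))² = (-1 + 2*(-1 - 1*1))² = (-1 + 2*(-1 - 1))² = (-1 + 2*(-2))² = (-1 - 4)² = (-5)² = 25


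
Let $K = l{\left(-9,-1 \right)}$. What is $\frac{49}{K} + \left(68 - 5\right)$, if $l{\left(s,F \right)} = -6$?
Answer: $\frac{329}{6} \approx 54.833$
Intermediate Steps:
$K = -6$
$\frac{49}{K} + \left(68 - 5\right) = \frac{49}{-6} + \left(68 - 5\right) = 49 \left(- \frac{1}{6}\right) + 63 = - \frac{49}{6} + 63 = \frac{329}{6}$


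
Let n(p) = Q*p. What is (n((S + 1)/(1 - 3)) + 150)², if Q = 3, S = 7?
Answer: 19044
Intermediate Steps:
n(p) = 3*p
(n((S + 1)/(1 - 3)) + 150)² = (3*((7 + 1)/(1 - 3)) + 150)² = (3*(8/(-2)) + 150)² = (3*(8*(-½)) + 150)² = (3*(-4) + 150)² = (-12 + 150)² = 138² = 19044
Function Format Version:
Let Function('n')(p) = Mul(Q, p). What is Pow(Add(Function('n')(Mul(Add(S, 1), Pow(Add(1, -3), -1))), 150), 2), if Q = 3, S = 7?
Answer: 19044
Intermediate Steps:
Function('n')(p) = Mul(3, p)
Pow(Add(Function('n')(Mul(Add(S, 1), Pow(Add(1, -3), -1))), 150), 2) = Pow(Add(Mul(3, Mul(Add(7, 1), Pow(Add(1, -3), -1))), 150), 2) = Pow(Add(Mul(3, Mul(8, Pow(-2, -1))), 150), 2) = Pow(Add(Mul(3, Mul(8, Rational(-1, 2))), 150), 2) = Pow(Add(Mul(3, -4), 150), 2) = Pow(Add(-12, 150), 2) = Pow(138, 2) = 19044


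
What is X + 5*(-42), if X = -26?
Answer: -236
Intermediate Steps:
X + 5*(-42) = -26 + 5*(-42) = -26 - 210 = -236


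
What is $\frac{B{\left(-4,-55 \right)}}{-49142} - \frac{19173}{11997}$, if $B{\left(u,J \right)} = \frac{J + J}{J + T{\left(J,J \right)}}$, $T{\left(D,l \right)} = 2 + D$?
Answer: $- \frac{5653270711}{3537339444} \approx -1.5982$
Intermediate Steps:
$B{\left(u,J \right)} = \frac{2 J}{2 + 2 J}$ ($B{\left(u,J \right)} = \frac{J + J}{J + \left(2 + J\right)} = \frac{2 J}{2 + 2 J}$)
$\frac{B{\left(-4,-55 \right)}}{-49142} - \frac{19173}{11997} = \frac{\left(-55\right) \frac{1}{1 - 55}}{-49142} - \frac{19173}{11997} = - \frac{55}{-54} \left(- \frac{1}{49142}\right) - \frac{6391}{3999} = \left(-55\right) \left(- \frac{1}{54}\right) \left(- \frac{1}{49142}\right) - \frac{6391}{3999} = \frac{55}{54} \left(- \frac{1}{49142}\right) - \frac{6391}{3999} = - \frac{55}{2653668} - \frac{6391}{3999} = - \frac{5653270711}{3537339444}$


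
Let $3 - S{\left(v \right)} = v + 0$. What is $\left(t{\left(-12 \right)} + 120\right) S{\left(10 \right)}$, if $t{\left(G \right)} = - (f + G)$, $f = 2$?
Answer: $-910$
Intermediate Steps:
$S{\left(v \right)} = 3 - v$ ($S{\left(v \right)} = 3 - \left(v + 0\right) = 3 - v$)
$t{\left(G \right)} = -2 - G$ ($t{\left(G \right)} = - (2 + G) = -2 - G$)
$\left(t{\left(-12 \right)} + 120\right) S{\left(10 \right)} = \left(\left(-2 - -12\right) + 120\right) \left(3 - 10\right) = \left(\left(-2 + 12\right) + 120\right) \left(3 - 10\right) = \left(10 + 120\right) \left(-7\right) = 130 \left(-7\right) = -910$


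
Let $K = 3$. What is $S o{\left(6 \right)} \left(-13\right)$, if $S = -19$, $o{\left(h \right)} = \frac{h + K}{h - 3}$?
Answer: $741$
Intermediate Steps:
$o{\left(h \right)} = \frac{3 + h}{-3 + h}$ ($o{\left(h \right)} = \frac{h + 3}{h - 3} = \frac{3 + h}{-3 + h}$)
$S o{\left(6 \right)} \left(-13\right) = - 19 \frac{3 + 6}{-3 + 6} \left(-13\right) = - 19 \cdot \frac{1}{3} \cdot 9 \left(-13\right) = \left(-19\right) 3 \left(-13\right) = \left(-57\right) \left(-13\right) = 741$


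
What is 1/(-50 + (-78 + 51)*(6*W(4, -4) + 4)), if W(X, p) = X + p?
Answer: -1/158 ≈ -0.0063291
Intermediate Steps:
1/(-50 + (-78 + 51)*(6*W(4, -4) + 4)) = 1/(-50 + (-78 + 51)*(6*(4 - 4) + 4)) = 1/(-50 - 27*(6*0 + 4)) = 1/(-50 - 27*(0 + 4)) = 1/(-50 - 27*4) = 1/(-50 - 108) = 1/(-158) = -1/158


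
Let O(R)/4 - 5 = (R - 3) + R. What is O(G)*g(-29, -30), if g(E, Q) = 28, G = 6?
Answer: 1568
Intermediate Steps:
O(R) = 8 + 8*R (O(R) = 20 + 4*((R - 3) + R) = 20 + 4*((-3 + R) + R) = 20 + 4*(-3 + 2*R) = 20 + (-12 + 8*R) = 8 + 8*R)
O(G)*g(-29, -30) = (8 + 8*6)*28 = (8 + 48)*28 = 56*28 = 1568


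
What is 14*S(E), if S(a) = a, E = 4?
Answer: 56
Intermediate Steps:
14*S(E) = 14*4 = 56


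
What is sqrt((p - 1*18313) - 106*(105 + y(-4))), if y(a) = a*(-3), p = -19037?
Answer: 6*I*sqrt(1382) ≈ 223.05*I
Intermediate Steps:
y(a) = -3*a
sqrt((p - 1*18313) - 106*(105 + y(-4))) = sqrt((-19037 - 1*18313) - 106*(105 - 3*(-4))) = sqrt((-19037 - 18313) - 106*(105 + 12)) = sqrt(-37350 - 106*117) = sqrt(-37350 - 12402) = sqrt(-49752) = 6*I*sqrt(1382)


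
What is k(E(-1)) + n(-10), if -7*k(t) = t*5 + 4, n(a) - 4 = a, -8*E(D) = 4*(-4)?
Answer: -8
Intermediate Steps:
E(D) = 2 (E(D) = -(-4)/2 = -⅛*(-16) = 2)
n(a) = 4 + a
k(t) = -4/7 - 5*t/7 (k(t) = -(t*5 + 4)/7 = -(5*t + 4)/7 = -(4 + 5*t)/7 = -4/7 - 5*t/7)
k(E(-1)) + n(-10) = (-4/7 - 5/7*2) + (4 - 10) = (-4/7 - 10/7) - 6 = -2 - 6 = -8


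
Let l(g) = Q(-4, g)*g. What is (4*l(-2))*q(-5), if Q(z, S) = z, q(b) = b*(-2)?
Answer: 320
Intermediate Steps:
q(b) = -2*b
l(g) = -4*g
(4*l(-2))*q(-5) = (4*(-4*(-2)))*(-2*(-5)) = (4*8)*10 = 32*10 = 320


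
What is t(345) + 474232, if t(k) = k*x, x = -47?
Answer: 458017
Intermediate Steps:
t(k) = -47*k (t(k) = k*(-47) = -47*k)
t(345) + 474232 = -47*345 + 474232 = -16215 + 474232 = 458017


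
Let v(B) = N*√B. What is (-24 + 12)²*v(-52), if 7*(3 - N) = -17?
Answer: 10944*I*√13/7 ≈ 5637.0*I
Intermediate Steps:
N = 38/7 (N = 3 - ⅐*(-17) = 3 + 17/7 = 38/7 ≈ 5.4286)
v(B) = 38*√B/7
(-24 + 12)²*v(-52) = (-24 + 12)²*(38*√(-52)/7) = (-12)²*(38*(2*I*√13)/7) = 144*(76*I*√13/7) = 10944*I*√13/7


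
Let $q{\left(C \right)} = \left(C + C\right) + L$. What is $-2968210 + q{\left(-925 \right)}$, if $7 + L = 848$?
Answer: $-2969219$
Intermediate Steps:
$L = 841$ ($L = -7 + 848 = 841$)
$q{\left(C \right)} = 841 + 2 C$ ($q{\left(C \right)} = \left(C + C\right) + 841 = 2 C + 841 = 841 + 2 C$)
$-2968210 + q{\left(-925 \right)} = -2968210 + \left(841 + 2 \left(-925\right)\right) = -2968210 + \left(841 - 1850\right) = -2968210 - 1009 = -2969219$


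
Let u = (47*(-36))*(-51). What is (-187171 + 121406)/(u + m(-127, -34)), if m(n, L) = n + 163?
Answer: -65765/86328 ≈ -0.76180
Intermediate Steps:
u = 86292 (u = -1692*(-51) = 86292)
m(n, L) = 163 + n
(-187171 + 121406)/(u + m(-127, -34)) = (-187171 + 121406)/(86292 + (163 - 127)) = -65765/(86292 + 36) = -65765/86328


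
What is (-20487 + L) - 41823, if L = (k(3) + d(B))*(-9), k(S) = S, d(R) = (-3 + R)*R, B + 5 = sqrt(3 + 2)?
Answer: -62742 + 117*sqrt(5) ≈ -62480.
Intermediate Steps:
B = -5 + sqrt(5) (B = -5 + sqrt(3 + 2) = -5 + sqrt(5) ≈ -2.7639)
d(R) = R*(-3 + R)
L = -27 - 9*(-8 + sqrt(5))*(-5 + sqrt(5)) (L = (3 + (-5 + sqrt(5))*(-3 + (-5 + sqrt(5))))*(-9) = (3 + (-5 + sqrt(5))*(-8 + sqrt(5)))*(-9) = (3 + (-8 + sqrt(5))*(-5 + sqrt(5)))*(-9) = -27 - 9*(-8 + sqrt(5))*(-5 + sqrt(5)) ≈ -170.38)
(-20487 + L) - 41823 = (-20487 + (-432 + 117*sqrt(5))) - 41823 = (-20919 + 117*sqrt(5)) - 41823 = -62742 + 117*sqrt(5)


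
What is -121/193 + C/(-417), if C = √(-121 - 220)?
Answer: -121/193 - I*√341/417 ≈ -0.62694 - 0.044283*I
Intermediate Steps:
C = I*√341 (C = √(-341) = I*√341 ≈ 18.466*I)
-121/193 + C/(-417) = -121/193 + (I*√341)/(-417) = -121*1/193 + (I*√341)*(-1/417) = -121/193 - I*√341/417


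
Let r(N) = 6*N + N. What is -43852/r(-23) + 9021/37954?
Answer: 237973027/872942 ≈ 272.61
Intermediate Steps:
r(N) = 7*N
-43852/r(-23) + 9021/37954 = -43852/(7*(-23)) + 9021/37954 = -43852/(-161) + 9021*(1/37954) = -43852*(-1/161) + 9021/37954 = 43852/161 + 9021/37954 = 237973027/872942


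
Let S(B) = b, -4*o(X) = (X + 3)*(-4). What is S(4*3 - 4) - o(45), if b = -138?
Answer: -186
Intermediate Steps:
o(X) = 3 + X (o(X) = -(X + 3)*(-4)/4 = -(3 + X)*(-4)/4 = -(-12 - 4*X)/4 = 3 + X)
S(B) = -138
S(4*3 - 4) - o(45) = -138 - (3 + 45) = -138 - 1*48 = -138 - 48 = -186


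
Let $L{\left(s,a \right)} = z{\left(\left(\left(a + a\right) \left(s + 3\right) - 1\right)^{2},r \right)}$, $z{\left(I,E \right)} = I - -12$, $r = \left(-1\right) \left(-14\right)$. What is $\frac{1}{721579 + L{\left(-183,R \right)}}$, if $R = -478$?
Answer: $\frac{1}{29611903832} \approx 3.377 \cdot 10^{-11}$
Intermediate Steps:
$r = 14$
$z{\left(I,E \right)} = 12 + I$ ($z{\left(I,E \right)} = I + 12 = 12 + I$)
$L{\left(s,a \right)} = 12 + \left(-1 + 2 a \left(3 + s\right)\right)^{2}$ ($L{\left(s,a \right)} = 12 + \left(\left(a + a\right) \left(s + 3\right) - 1\right)^{2} = 12 + \left(2 a \left(3 + s\right) - 1\right)^{2} = 12 + \left(-1 + 2 a \left(3 + s\right)\right)^{2}$)
$\frac{1}{721579 + L{\left(-183,R \right)}} = \frac{1}{721579 + \left(12 + \left(-1 + 6 \left(-478\right) + 2 \left(-478\right) \left(-183\right)\right)^{2}\right)} = \frac{1}{721579 + \left(12 + \left(-1 - 2868 + 174948\right)^{2}\right)} = \frac{1}{721579 + \left(12 + 172079^{2}\right)} = \frac{1}{721579 + \left(12 + 29611182241\right)} = \frac{1}{721579 + 29611182253} = \frac{1}{29611903832}$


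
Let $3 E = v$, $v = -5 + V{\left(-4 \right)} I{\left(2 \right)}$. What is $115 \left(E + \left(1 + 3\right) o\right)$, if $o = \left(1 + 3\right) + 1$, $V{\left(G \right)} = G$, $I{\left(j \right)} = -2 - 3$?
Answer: $2875$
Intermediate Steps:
$I{\left(j \right)} = -5$ ($I{\left(j \right)} = -2 - 3 = -5$)
$v = 15$ ($v = -5 - -20 = -5 + 20 = 15$)
$E = 5$ ($E = \frac{1}{3} \cdot 15 = 5$)
$o = 5$ ($o = 4 + 1 = 5$)
$115 \left(E + \left(1 + 3\right) o\right) = 115 \left(5 + \left(1 + 3\right) 5\right) = 115 \left(5 + 4 \cdot 5\right) = 115 \left(5 + 20\right) = 115 \cdot 25 = 2875$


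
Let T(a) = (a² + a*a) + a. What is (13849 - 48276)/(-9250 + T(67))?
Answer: 34427/205 ≈ 167.94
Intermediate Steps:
T(a) = a + 2*a² (T(a) = (a² + a²) + a = 2*a² + a = a + 2*a²)
(13849 - 48276)/(-9250 + T(67)) = (13849 - 48276)/(-9250 + 67*(1 + 2*67)) = -34427/(-9250 + 67*(1 + 134)) = -34427/(-9250 + 67*135) = -34427/(-9250 + 9045) = -34427/(-205) = -34427*(-1/205) = 34427/205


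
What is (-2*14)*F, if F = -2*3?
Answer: 168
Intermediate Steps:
F = -6
(-2*14)*F = -2*14*(-6) = -28*(-6) = 168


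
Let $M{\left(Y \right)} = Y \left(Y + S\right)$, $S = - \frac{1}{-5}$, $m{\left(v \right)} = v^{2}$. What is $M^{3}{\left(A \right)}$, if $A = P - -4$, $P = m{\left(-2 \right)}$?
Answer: $\frac{35287552}{125} \approx 2.823 \cdot 10^{5}$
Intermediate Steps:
$P = 4$ ($P = \left(-2\right)^{2} = 4$)
$A = 8$ ($A = 4 - -4 = 4 + 4 = 8$)
$S = \frac{1}{5}$ ($S = \left(-1\right) \left(- \frac{1}{5}\right) = \frac{1}{5} \approx 0.2$)
$M{\left(Y \right)} = Y \left(\frac{1}{5} + Y\right)$ ($M{\left(Y \right)} = Y \left(Y + \frac{1}{5}\right) = Y \left(\frac{1}{5} + Y\right)$)
$M^{3}{\left(A \right)} = \left(8 \left(\frac{1}{5} + 8\right)\right)^{3} = \left(8 \cdot \frac{41}{5}\right)^{3} = \left(\frac{328}{5}\right)^{3} = \frac{35287552}{125}$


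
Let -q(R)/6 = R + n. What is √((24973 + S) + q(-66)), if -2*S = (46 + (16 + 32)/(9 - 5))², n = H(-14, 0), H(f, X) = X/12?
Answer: √23687 ≈ 153.91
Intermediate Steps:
H(f, X) = X/12 (H(f, X) = X*(1/12) = X/12)
n = 0 (n = (1/12)*0 = 0)
q(R) = -6*R (q(R) = -6*(R + 0) = -6*R)
S = -1682 (S = -(46 + (16 + 32)/(9 - 5))²/2 = -(46 + 48/4)²/2 = -(46 + 48*(¼))²/2 = -(46 + 12)²/2 = -½*58² = -½*3364 = -1682)
√((24973 + S) + q(-66)) = √((24973 - 1682) - 6*(-66)) = √(23291 + 396) = √23687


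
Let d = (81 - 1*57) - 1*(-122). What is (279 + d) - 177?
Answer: 248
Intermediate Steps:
d = 146 (d = (81 - 57) + 122 = 24 + 122 = 146)
(279 + d) - 177 = (279 + 146) - 177 = 425 - 177 = 248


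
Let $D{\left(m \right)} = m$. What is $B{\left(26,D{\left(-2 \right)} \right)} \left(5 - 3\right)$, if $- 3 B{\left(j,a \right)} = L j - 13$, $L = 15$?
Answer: $- \frac{754}{3} \approx -251.33$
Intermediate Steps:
$B{\left(j,a \right)} = \frac{13}{3} - 5 j$ ($B{\left(j,a \right)} = - \frac{15 j - 13}{3} = - \frac{-13 + 15 j}{3} = \frac{13}{3} - 5 j$)
$B{\left(26,D{\left(-2 \right)} \right)} \left(5 - 3\right) = \left(\frac{13}{3} - 130\right) \left(5 - 3\right) = \left(- \frac{377}{3}\right) 2 = - \frac{754}{3}$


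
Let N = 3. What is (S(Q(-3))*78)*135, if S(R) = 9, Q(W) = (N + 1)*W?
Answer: 94770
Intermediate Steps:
Q(W) = 4*W (Q(W) = (3 + 1)*W = 4*W)
(S(Q(-3))*78)*135 = (9*78)*135 = 702*135 = 94770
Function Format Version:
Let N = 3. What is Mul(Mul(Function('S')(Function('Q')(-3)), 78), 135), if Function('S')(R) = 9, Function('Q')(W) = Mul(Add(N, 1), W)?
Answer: 94770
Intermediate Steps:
Function('Q')(W) = Mul(4, W) (Function('Q')(W) = Mul(Add(3, 1), W) = Mul(4, W))
Mul(Mul(Function('S')(Function('Q')(-3)), 78), 135) = Mul(Mul(9, 78), 135) = Mul(702, 135) = 94770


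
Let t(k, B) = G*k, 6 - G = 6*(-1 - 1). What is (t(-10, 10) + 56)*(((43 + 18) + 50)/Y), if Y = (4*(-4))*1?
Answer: 3441/4 ≈ 860.25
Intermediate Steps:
Y = -16 (Y = -16*1 = -16)
G = 18 (G = 6 - 6*(-1 - 1) = 6 - 6*(-2) = 6 - 1*(-12) = 6 + 12 = 18)
t(k, B) = 18*k
(t(-10, 10) + 56)*(((43 + 18) + 50)/Y) = (18*(-10) + 56)*(((43 + 18) + 50)/(-16)) = (-180 + 56)*((61 + 50)*(-1/16)) = -13764*(-1)/16 = -124*(-111/16) = 3441/4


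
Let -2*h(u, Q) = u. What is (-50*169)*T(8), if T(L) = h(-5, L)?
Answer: -21125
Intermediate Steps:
h(u, Q) = -u/2
T(L) = 5/2 (T(L) = -½*(-5) = 5/2)
(-50*169)*T(8) = -50*169*(5/2) = -8450*5/2 = -21125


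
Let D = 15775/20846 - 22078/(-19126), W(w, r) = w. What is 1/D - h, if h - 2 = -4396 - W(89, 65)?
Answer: 1708111705375/380975319 ≈ 4483.5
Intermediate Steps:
D = 380975319/199350298 (D = 15775*(1/20846) - 22078*(-1/19126) = 15775/20846 + 11039/9563 = 380975319/199350298 ≈ 1.9111)
h = -4483 (h = 2 + (-4396 - 1*89) = 2 + (-4396 - 89) = 2 - 4485 = -4483)
1/D - h = 1/(380975319/199350298) - 1*(-4483) = 199350298/380975319 + 4483 = 1708111705375/380975319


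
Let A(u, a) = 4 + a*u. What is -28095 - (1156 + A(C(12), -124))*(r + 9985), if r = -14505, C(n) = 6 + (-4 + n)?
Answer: -2631615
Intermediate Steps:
C(n) = 2 + n
-28095 - (1156 + A(C(12), -124))*(r + 9985) = -28095 - (1156 + (4 - 124*(2 + 12)))*(-14505 + 9985) = -28095 - (1156 + (4 - 124*14))*(-4520) = -28095 - (1156 + (4 - 1736))*(-4520) = -28095 - (1156 - 1732)*(-4520) = -28095 - (-576)*(-4520) = -28095 - 1*2603520 = -28095 - 2603520 = -2631615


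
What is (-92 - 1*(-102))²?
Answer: 100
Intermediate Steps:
(-92 - 1*(-102))² = (-92 + 102)² = 10² = 100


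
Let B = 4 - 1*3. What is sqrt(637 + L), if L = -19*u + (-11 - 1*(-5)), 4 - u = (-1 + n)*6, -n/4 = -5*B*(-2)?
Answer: I*sqrt(4119) ≈ 64.179*I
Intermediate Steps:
B = 1 (B = 4 - 3 = 1)
n = -40 (n = -4*(-5*1)*(-2) = -(-20)*(-2) = -4*10 = -40)
u = 250 (u = 4 - (-1 - 40)*6 = 4 - (-41)*6 = 4 - 1*(-246) = 4 + 246 = 250)
L = -4756 (L = -19*250 + (-11 - 1*(-5)) = -4750 + (-11 + 5) = -4750 - 6 = -4756)
sqrt(637 + L) = sqrt(637 - 4756) = sqrt(-4119) = I*sqrt(4119)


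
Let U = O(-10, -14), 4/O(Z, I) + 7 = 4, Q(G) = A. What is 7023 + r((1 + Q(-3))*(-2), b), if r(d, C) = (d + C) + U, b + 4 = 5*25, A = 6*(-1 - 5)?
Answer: 21638/3 ≈ 7212.7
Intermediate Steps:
A = -36 (A = 6*(-6) = -36)
Q(G) = -36
O(Z, I) = -4/3 (O(Z, I) = 4/(-7 + 4) = 4/(-3) = 4*(-⅓) = -4/3)
U = -4/3 ≈ -1.3333
b = 121 (b = -4 + 5*25 = -4 + 125 = 121)
r(d, C) = -4/3 + C + d (r(d, C) = (d + C) - 4/3 = (C + d) - 4/3 = -4/3 + C + d)
7023 + r((1 + Q(-3))*(-2), b) = 7023 + (-4/3 + 121 + (1 - 36)*(-2)) = 7023 + (-4/3 + 121 - 35*(-2)) = 7023 + (-4/3 + 121 + 70) = 7023 + 569/3 = 21638/3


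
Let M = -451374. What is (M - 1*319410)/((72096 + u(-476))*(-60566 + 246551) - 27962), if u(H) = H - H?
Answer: -385392/6704373299 ≈ -5.7484e-5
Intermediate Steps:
u(H) = 0
(M - 1*319410)/((72096 + u(-476))*(-60566 + 246551) - 27962) = (-451374 - 1*319410)/((72096 + 0)*(-60566 + 246551) - 27962) = (-451374 - 319410)/(72096*185985 - 27962) = -770784/(13408774560 - 27962) = -770784/13408746598 = -770784*1/13408746598 = -385392/6704373299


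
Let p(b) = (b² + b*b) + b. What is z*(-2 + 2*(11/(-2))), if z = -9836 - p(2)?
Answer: 127998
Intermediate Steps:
p(b) = b + 2*b² (p(b) = (b² + b²) + b = 2*b² + b = b + 2*b²)
z = -9846 (z = -9836 - 2*(1 + 2*2) = -9836 - 2*(1 + 4) = -9836 - 2*5 = -9836 - 1*10 = -9836 - 10 = -9846)
z*(-2 + 2*(11/(-2))) = -9846*(-2 + 2*(11/(-2))) = -9846*(-2 + 2*(11*(-½))) = -9846*(-2 + 2*(-11/2)) = -9846*(-2 - 11) = -9846*(-13) = 127998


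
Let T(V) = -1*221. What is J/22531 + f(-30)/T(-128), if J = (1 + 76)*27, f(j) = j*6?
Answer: 4515039/4979351 ≈ 0.90675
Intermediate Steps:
f(j) = 6*j
T(V) = -221
J = 2079 (J = 77*27 = 2079)
J/22531 + f(-30)/T(-128) = 2079/22531 + (6*(-30))/(-221) = 2079*(1/22531) - 180*(-1/221) = 2079/22531 + 180/221 = 4515039/4979351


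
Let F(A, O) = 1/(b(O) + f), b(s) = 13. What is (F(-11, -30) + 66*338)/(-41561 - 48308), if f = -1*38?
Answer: -557699/2246725 ≈ -0.24823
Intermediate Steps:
f = -38
F(A, O) = -1/25 (F(A, O) = 1/(13 - 38) = 1/(-25) = -1/25)
(F(-11, -30) + 66*338)/(-41561 - 48308) = (-1/25 + 66*338)/(-41561 - 48308) = (-1/25 + 22308)/(-89869) = (557699/25)*(-1/89869) = -557699/2246725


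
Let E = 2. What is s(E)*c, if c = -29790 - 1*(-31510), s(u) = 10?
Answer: 17200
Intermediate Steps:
c = 1720 (c = -29790 + 31510 = 1720)
s(E)*c = 10*1720 = 17200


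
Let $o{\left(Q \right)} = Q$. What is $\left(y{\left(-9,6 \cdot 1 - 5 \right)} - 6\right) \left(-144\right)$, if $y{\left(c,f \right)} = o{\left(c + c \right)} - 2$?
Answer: $3744$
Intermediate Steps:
$y{\left(c,f \right)} = -2 + 2 c$ ($y{\left(c,f \right)} = \left(c + c\right) - 2 = 2 c - 2 = -2 + 2 c$)
$\left(y{\left(-9,6 \cdot 1 - 5 \right)} - 6\right) \left(-144\right) = \left(\left(-2 + 2 \left(-9\right)\right) - 6\right) \left(-144\right) = \left(\left(-2 - 18\right) - 6\right) \left(-144\right) = \left(-20 - 6\right) \left(-144\right) = \left(-26\right) \left(-144\right) = 3744$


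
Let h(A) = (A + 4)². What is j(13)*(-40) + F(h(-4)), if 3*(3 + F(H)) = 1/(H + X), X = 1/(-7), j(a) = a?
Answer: -1576/3 ≈ -525.33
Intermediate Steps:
h(A) = (4 + A)²
X = -⅐ ≈ -0.14286
F(H) = -3 + 1/(3*(-⅐ + H)) (F(H) = -3 + 1/(3*(H - ⅐)) = -3 + 1/(3*(-⅐ + H)))
j(13)*(-40) + F(h(-4)) = 13*(-40) + (16 - 63*(4 - 4)²)/(3*(-1 + 7*(4 - 4)²)) = -520 + (16 - 63*0²)/(3*(-1 + 7*0²)) = -520 + (16 - 63*0)/(3*(-1 + 7*0)) = -520 + (16 + 0)/(3*(-1 + 0)) = -520 + (⅓)*16/(-1) = -520 + (⅓)*(-1)*16 = -520 - 16/3 = -1576/3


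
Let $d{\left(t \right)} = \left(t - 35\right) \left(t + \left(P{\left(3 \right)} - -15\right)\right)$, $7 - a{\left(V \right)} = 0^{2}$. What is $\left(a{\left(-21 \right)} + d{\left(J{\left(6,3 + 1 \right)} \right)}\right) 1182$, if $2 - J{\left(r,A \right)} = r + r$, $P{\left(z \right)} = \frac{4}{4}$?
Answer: $-310866$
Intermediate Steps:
$P{\left(z \right)} = 1$ ($P{\left(z \right)} = 4 \cdot \frac{1}{4} = 1$)
$J{\left(r,A \right)} = 2 - 2 r$ ($J{\left(r,A \right)} = 2 - \left(r + r\right) = 2 - 2 r$)
$a{\left(V \right)} = 7$ ($a{\left(V \right)} = 7 - 0^{2} = 7 - 0 = 7 + 0 = 7$)
$d{\left(t \right)} = \left(-35 + t\right) \left(16 + t\right)$ ($d{\left(t \right)} = \left(t - 35\right) \left(t + \left(1 - -15\right)\right) = \left(-35 + t\right) \left(t + \left(1 + 15\right)\right) = \left(-35 + t\right) \left(t + 16\right) = \left(-35 + t\right) \left(16 + t\right)$)
$\left(a{\left(-21 \right)} + d{\left(J{\left(6,3 + 1 \right)} \right)}\right) 1182 = \left(7 - \left(560 - \left(2 - 12\right)^{2} + 19 \left(2 - 12\right)\right)\right) 1182 = \left(7 - \left(370 - 100\right)\right) 1182 = \left(7 + \left(-560 + 100 + 190\right)\right) 1182 = \left(7 - 270\right) 1182 = \left(-263\right) 1182 = -310866$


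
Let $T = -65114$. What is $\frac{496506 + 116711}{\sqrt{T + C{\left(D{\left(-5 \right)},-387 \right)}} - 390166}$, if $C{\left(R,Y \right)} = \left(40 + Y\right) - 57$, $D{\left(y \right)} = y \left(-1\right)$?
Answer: $- \frac{119628212011}{76114786537} - \frac{613217 i \sqrt{65518}}{152229573074} \approx -1.5717 - 0.0010311 i$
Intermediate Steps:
$D{\left(y \right)} = - y$
$C{\left(R,Y \right)} = -17 + Y$
$\frac{496506 + 116711}{\sqrt{T + C{\left(D{\left(-5 \right)},-387 \right)}} - 390166} = \frac{496506 + 116711}{\sqrt{-65114 - 404} - 390166} = \frac{613217}{\sqrt{-65114 - 404} - 390166} = \frac{613217}{\sqrt{-65518} - 390166} = \frac{613217}{i \sqrt{65518} - 390166} = \frac{613217}{-390166 + i \sqrt{65518}}$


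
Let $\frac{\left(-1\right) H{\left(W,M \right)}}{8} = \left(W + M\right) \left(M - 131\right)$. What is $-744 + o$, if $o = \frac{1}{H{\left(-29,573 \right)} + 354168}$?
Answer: $- \frac{1167645505}{1569416} \approx -744.0$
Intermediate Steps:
$H{\left(W,M \right)} = - 8 \left(-131 + M\right) \left(M + W\right)$ ($H{\left(W,M \right)} = - 8 \left(W + M\right) \left(M - 131\right) = - 8 \left(M + W\right) \left(-131 + M\right) = - 8 \left(-131 + M\right) \left(M + W\right)$)
$o = - \frac{1}{1569416}$ ($o = \frac{1}{\left(- 8 \cdot 573^{2} + 1048 \cdot 573 + 1048 \left(-29\right) - 4584 \left(-29\right)\right) + 354168} = \frac{1}{\left(\left(-8\right) 328329 + 600504 - 30392 + 132936\right) + 354168} = \frac{1}{\left(-2626632 + 600504 - 30392 + 132936\right) + 354168} = \frac{1}{-1923584 + 354168} = \frac{1}{-1569416} = - \frac{1}{1569416} \approx -6.3718 \cdot 10^{-7}$)
$-744 + o = -744 - \frac{1}{1569416} = - \frac{1167645505}{1569416}$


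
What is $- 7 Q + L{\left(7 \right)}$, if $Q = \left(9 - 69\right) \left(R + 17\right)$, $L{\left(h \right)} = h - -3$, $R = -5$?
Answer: $5050$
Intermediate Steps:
$L{\left(h \right)} = 3 + h$ ($L{\left(h \right)} = h + 3 = 3 + h$)
$Q = -720$ ($Q = \left(9 - 69\right) \left(-5 + 17\right) = \left(-60\right) 12 = -720$)
$- 7 Q + L{\left(7 \right)} = \left(-7\right) \left(-720\right) + \left(3 + 7\right) = 5040 + 10 = 5050$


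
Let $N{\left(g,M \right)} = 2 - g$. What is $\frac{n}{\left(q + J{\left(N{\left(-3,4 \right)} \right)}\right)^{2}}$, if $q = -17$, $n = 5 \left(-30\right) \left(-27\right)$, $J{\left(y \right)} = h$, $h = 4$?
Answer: $\frac{4050}{169} \approx 23.965$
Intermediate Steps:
$J{\left(y \right)} = 4$
$n = 4050$ ($n = \left(-150\right) \left(-27\right) = 4050$)
$\frac{n}{\left(q + J{\left(N{\left(-3,4 \right)} \right)}\right)^{2}} = \frac{4050}{\left(-17 + 4\right)^{2}} = \frac{4050}{\left(-13\right)^{2}} = \frac{4050}{169}$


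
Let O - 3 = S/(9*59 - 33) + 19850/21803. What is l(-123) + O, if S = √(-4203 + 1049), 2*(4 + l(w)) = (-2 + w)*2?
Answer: -2727328/21803 + I*√3154/498 ≈ -125.09 + 0.11277*I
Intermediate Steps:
l(w) = -6 + w (l(w) = -4 + ((-2 + w)*2)/2 = -4 + (-4 + 2*w)/2 = -4 + (-2 + w) = -6 + w)
S = I*√3154 (S = √(-3154) = I*√3154 ≈ 56.16*I)
O = 85259/21803 + I*√3154/498 (O = 3 + ((I*√3154)/(9*59 - 33) + 19850/21803) = 3 + ((I*√3154)/(531 - 33) + 19850*(1/21803)) = 3 + ((I*√3154)/498 + 19850/21803) = 3 + ((I*√3154)*(1/498) + 19850/21803) = 3 + (I*√3154/498 + 19850/21803) = 3 + (19850/21803 + I*√3154/498) = 85259/21803 + I*√3154/498 ≈ 3.9104 + 0.11277*I)
l(-123) + O = (-6 - 123) + (85259/21803 + I*√3154/498) = -129 + (85259/21803 + I*√3154/498) = -2727328/21803 + I*√3154/498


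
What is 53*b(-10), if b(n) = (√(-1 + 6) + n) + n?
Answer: -1060 + 53*√5 ≈ -941.49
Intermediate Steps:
b(n) = √5 + 2*n (b(n) = (√5 + n) + n = (n + √5) + n = √5 + 2*n)
53*b(-10) = 53*(√5 + 2*(-10)) = 53*(√5 - 20) = 53*(-20 + √5) = -1060 + 53*√5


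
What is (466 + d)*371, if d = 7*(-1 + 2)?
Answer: 175483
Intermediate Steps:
d = 7 (d = 7*1 = 7)
(466 + d)*371 = (466 + 7)*371 = 473*371 = 175483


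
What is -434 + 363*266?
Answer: 96124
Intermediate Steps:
-434 + 363*266 = -434 + 96558 = 96124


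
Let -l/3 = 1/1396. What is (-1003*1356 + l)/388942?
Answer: -1898654931/542963032 ≈ -3.4968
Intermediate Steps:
l = -3/1396 ≈ -0.0021490
(-1003*1356 + l)/388942 = (-1003*1356 - 3/1396)/388942 = (-1360068 - 3/1396)*(1/388942) = -1898654931/1396*1/388942 = -1898654931/542963032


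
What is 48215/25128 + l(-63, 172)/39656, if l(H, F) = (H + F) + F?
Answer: 29985547/15569937 ≈ 1.9259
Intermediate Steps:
l(H, F) = H + 2*F (l(H, F) = (F + H) + F = H + 2*F)
48215/25128 + l(-63, 172)/39656 = 48215/25128 + (-63 + 2*172)/39656 = 48215*(1/25128) + (-63 + 344)*(1/39656) = 48215/25128 + 281*(1/39656) = 48215/25128 + 281/39656 = 29985547/15569937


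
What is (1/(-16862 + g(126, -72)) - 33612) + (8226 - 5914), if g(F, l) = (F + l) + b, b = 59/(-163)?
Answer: -85754582063/2739763 ≈ -31300.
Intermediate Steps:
b = -59/163 (b = 59*(-1/163) = -59/163 ≈ -0.36196)
g(F, l) = -59/163 + F + l (g(F, l) = (F + l) - 59/163 = -59/163 + F + l)
(1/(-16862 + g(126, -72)) - 33612) + (8226 - 5914) = (1/(-16862 + (-59/163 + 126 - 72)) - 33612) + (8226 - 5914) = (1/(-16862 + 8743/163) - 33612) + 2312 = (1/(-2739763/163) - 33612) + 2312 = (-163/2739763 - 33612) + 2312 = -92088914119/2739763 + 2312 = -85754582063/2739763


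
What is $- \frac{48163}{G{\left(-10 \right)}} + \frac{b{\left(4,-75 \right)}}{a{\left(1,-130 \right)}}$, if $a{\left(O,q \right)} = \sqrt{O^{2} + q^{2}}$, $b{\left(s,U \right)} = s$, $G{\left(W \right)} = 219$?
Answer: $- \frac{48163}{219} + \frac{4 \sqrt{16901}}{16901} \approx -219.89$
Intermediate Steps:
$- \frac{48163}{G{\left(-10 \right)}} + \frac{b{\left(4,-75 \right)}}{a{\left(1,-130 \right)}} = - \frac{48163}{219} + \frac{4}{\sqrt{1^{2} + \left(-130\right)^{2}}} = \left(-48163\right) \frac{1}{219} + \frac{4}{\sqrt{1 + 16900}} = - \frac{48163}{219} + \frac{4}{\sqrt{16901}} = - \frac{48163}{219} + 4 \frac{\sqrt{16901}}{16901} = - \frac{48163}{219} + \frac{4 \sqrt{16901}}{16901}$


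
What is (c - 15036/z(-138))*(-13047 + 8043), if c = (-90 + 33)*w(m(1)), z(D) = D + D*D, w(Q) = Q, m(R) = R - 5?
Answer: -3582473688/3151 ≈ -1.1369e+6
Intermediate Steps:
m(R) = -5 + R
z(D) = D + D²
c = 228 (c = (-90 + 33)*(-5 + 1) = -57*(-4) = 228)
(c - 15036/z(-138))*(-13047 + 8043) = (228 - 15036*(-1/(138*(1 - 138))))*(-13047 + 8043) = (228 - 15036/((-138*(-137))))*(-5004) = (228 - 15036/18906)*(-5004) = (228 - 15036*1/18906)*(-5004) = (228 - 2506/3151)*(-5004) = (715922/3151)*(-5004) = -3582473688/3151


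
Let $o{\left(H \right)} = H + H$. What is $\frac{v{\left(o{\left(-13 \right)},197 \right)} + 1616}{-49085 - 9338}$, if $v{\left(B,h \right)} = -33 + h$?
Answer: $- \frac{1780}{58423} \approx -0.030467$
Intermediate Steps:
$o{\left(H \right)} = 2 H$
$\frac{v{\left(o{\left(-13 \right)},197 \right)} + 1616}{-49085 - 9338} = \frac{\left(-33 + 197\right) + 1616}{-49085 - 9338} = \frac{164 + 1616}{-58423} = 1780 \left(- \frac{1}{58423}\right) = - \frac{1780}{58423}$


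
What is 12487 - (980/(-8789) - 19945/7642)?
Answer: 838878858771/67165538 ≈ 12490.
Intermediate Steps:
12487 - (980/(-8789) - 19945/7642) = 12487 - (980*(-1/8789) - 19945*1/7642) = 12487 - (-980/8789 - 19945/7642) = 12487 - 1*(-182785765/67165538) = 12487 + 182785765/67165538 = 838878858771/67165538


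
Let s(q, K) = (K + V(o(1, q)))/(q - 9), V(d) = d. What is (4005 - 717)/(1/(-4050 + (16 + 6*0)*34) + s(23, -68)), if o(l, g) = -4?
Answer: -80694096/126223 ≈ -639.30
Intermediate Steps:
s(q, K) = (-4 + K)/(-9 + q) (s(q, K) = (K - 4)/(q - 9) = (-4 + K)/(-9 + q))
(4005 - 717)/(1/(-4050 + (16 + 6*0)*34) + s(23, -68)) = (4005 - 717)/(1/(-4050 + (16 + 6*0)*34) + (-4 - 68)/(-9 + 23)) = 3288/(1/(-4050 + (16 + 0)*34) - 72/14) = 3288/(1/(-4050 + 16*34) + (1/14)*(-72)) = 3288/(1/(-4050 + 544) - 36/7) = 3288/(1/(-3506) - 36/7) = 3288/(-1/3506 - 36/7) = 3288/(-126223/24542) = 3288*(-24542/126223) = -80694096/126223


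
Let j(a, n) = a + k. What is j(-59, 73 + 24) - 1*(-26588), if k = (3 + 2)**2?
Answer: 26554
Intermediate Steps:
k = 25 (k = 5**2 = 25)
j(a, n) = 25 + a (j(a, n) = a + 25 = 25 + a)
j(-59, 73 + 24) - 1*(-26588) = (25 - 59) - 1*(-26588) = -34 + 26588 = 26554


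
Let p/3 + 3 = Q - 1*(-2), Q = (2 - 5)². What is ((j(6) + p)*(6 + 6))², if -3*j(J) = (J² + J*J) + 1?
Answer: 16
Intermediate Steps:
Q = 9 (Q = (-3)² = 9)
j(J) = -⅓ - 2*J²/3 (j(J) = -((J² + J*J) + 1)/3 = -((J² + J²) + 1)/3 = -(2*J² + 1)/3 = -(1 + 2*J²)/3 = -⅓ - 2*J²/3)
p = 24 (p = -9 + 3*(9 - 1*(-2)) = -9 + 3*(9 + 2) = -9 + 3*11 = -9 + 33 = 24)
((j(6) + p)*(6 + 6))² = (((-⅓ - ⅔*6²) + 24)*(6 + 6))² = (((-⅓ - ⅔*36) + 24)*12)² = (((-⅓ - 24) + 24)*12)² = ((-73/3 + 24)*12)² = (-⅓*12)² = (-4)² = 16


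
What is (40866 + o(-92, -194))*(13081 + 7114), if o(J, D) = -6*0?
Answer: 825288870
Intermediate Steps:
o(J, D) = 0
(40866 + o(-92, -194))*(13081 + 7114) = (40866 + 0)*(13081 + 7114) = 40866*20195 = 825288870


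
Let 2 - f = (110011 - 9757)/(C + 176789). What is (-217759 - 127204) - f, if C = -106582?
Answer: -24218857501/70207 ≈ -3.4496e+5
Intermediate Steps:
f = 40160/70207 (f = 2 - (110011 - 9757)/(-106582 + 176789) = 2 - 100254/70207 = 40160/70207 ≈ 0.57202)
(-217759 - 127204) - f = (-217759 - 127204) - 1*40160/70207 = -344963 - 40160/70207 = -24218857501/70207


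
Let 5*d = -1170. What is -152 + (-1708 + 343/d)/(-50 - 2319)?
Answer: -83860577/554346 ≈ -151.28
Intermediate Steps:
d = -234 (d = (⅕)*(-1170) = -234)
-152 + (-1708 + 343/d)/(-50 - 2319) = -152 + (-1708 + 343/(-234))/(-50 - 2319) = -152 + (-1708 + 343*(-1/234))/(-2369) = -152 + (-1708 - 343/234)*(-1/2369) = -152 - 400015/234*(-1/2369) = -152 + 400015/554346 = -83860577/554346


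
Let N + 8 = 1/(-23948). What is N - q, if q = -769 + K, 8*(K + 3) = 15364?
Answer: -27695863/23948 ≈ -1156.5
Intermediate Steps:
K = 3835/2 (K = -3 + (1/8)*15364 = -3 + 3841/2 = 3835/2 ≈ 1917.5)
N = -191585/23948 (N = -8 + 1/(-23948) = -8 - 1/23948 = -191585/23948 ≈ -8.0000)
q = 2297/2 (q = -769 + 3835/2 = 2297/2 ≈ 1148.5)
N - q = -191585/23948 - 1*2297/2 = -191585/23948 - 2297/2 = -27695863/23948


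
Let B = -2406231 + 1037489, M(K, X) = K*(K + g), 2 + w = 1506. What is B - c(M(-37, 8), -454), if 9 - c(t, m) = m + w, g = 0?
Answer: -1367701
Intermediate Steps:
w = 1504 (w = -2 + 1506 = 1504)
M(K, X) = K² (M(K, X) = K*(K + 0) = K*K = K²)
B = -1368742
c(t, m) = -1495 - m (c(t, m) = 9 - (m + 1504) = 9 - (1504 + m) = 9 + (-1504 - m) = -1495 - m)
B - c(M(-37, 8), -454) = -1368742 - (-1495 - 1*(-454)) = -1368742 - (-1495 + 454) = -1368742 - 1*(-1041) = -1368742 + 1041 = -1367701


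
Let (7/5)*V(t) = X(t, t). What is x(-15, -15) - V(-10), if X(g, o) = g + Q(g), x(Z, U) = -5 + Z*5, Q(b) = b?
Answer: -460/7 ≈ -65.714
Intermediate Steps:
x(Z, U) = -5 + 5*Z
X(g, o) = 2*g (X(g, o) = g + g = 2*g)
V(t) = 10*t/7 (V(t) = 5*(2*t)/7 = 10*t/7)
x(-15, -15) - V(-10) = (-5 + 5*(-15)) - 10*(-10)/7 = (-5 - 75) - 1*(-100/7) = -80 + 100/7 = -460/7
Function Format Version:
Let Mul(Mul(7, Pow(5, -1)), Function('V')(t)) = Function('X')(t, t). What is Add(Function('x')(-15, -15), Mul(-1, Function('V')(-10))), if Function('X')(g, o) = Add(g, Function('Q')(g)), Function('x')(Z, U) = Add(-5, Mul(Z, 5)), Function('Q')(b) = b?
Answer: Rational(-460, 7) ≈ -65.714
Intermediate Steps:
Function('x')(Z, U) = Add(-5, Mul(5, Z))
Function('X')(g, o) = Mul(2, g) (Function('X')(g, o) = Add(g, g) = Mul(2, g))
Function('V')(t) = Mul(Rational(10, 7), t) (Function('V')(t) = Mul(Rational(5, 7), Mul(2, t)) = Mul(Rational(10, 7), t))
Add(Function('x')(-15, -15), Mul(-1, Function('V')(-10))) = Add(Add(-5, Mul(5, -15)), Mul(-1, Mul(Rational(10, 7), -10))) = Add(Add(-5, -75), Mul(-1, Rational(-100, 7))) = Add(-80, Rational(100, 7)) = Rational(-460, 7)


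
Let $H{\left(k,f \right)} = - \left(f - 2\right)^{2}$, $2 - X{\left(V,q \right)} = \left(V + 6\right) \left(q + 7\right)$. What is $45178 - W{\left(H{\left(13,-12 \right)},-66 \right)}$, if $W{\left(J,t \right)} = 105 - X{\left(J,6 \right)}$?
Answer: $47545$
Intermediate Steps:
$X{\left(V,q \right)} = 2 - \left(6 + V\right) \left(7 + q\right)$ ($X{\left(V,q \right)} = 2 - \left(V + 6\right) \left(q + 7\right) = 2 - \left(6 + V\right) \left(7 + q\right)$)
$H{\left(k,f \right)} = - \left(-2 + f\right)^{2}$
$W{\left(J,t \right)} = 181 + 13 J$ ($W{\left(J,t \right)} = 105 - \left(-40 - 7 J - 36 - J 6\right) = 105 - \left(-40 - 7 J - 36 - 6 J\right) = 105 - \left(-76 - 13 J\right) = 105 + \left(76 + 13 J\right) = 181 + 13 J$)
$45178 - W{\left(H{\left(13,-12 \right)},-66 \right)} = 45178 - \left(181 + 13 \left(- \left(-2 - 12\right)^{2}\right)\right) = 45178 - \left(181 + 13 \left(- \left(-14\right)^{2}\right)\right) = 45178 - \left(181 + 13 \left(\left(-1\right) 196\right)\right) = 45178 - \left(181 + 13 \left(-196\right)\right) = 45178 - \left(181 - 2548\right) = 45178 - -2367 = 45178 + 2367 = 47545$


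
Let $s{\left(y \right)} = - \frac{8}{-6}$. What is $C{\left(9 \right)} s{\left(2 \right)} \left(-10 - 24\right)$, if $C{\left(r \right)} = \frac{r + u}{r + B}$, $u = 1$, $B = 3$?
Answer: $- \frac{340}{9} \approx -37.778$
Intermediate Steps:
$s{\left(y \right)} = \frac{4}{3}$ ($s{\left(y \right)} = \left(-8\right) \left(- \frac{1}{6}\right) = \frac{4}{3}$)
$C{\left(r \right)} = \frac{1 + r}{3 + r}$ ($C{\left(r \right)} = \frac{r + 1}{r + 3} = \frac{1 + r}{3 + r}$)
$C{\left(9 \right)} s{\left(2 \right)} \left(-10 - 24\right) = \frac{1 + 9}{3 + 9} \cdot \frac{4}{3} \left(-10 - 24\right) = \frac{1}{12} \cdot 10 \cdot \frac{4}{3} \left(-34\right) = \frac{5}{6} \cdot \frac{4}{3} \left(-34\right) = \frac{10}{9} \left(-34\right) = - \frac{340}{9}$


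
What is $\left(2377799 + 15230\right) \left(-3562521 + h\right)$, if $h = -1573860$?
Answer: $-12291508688049$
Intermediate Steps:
$\left(2377799 + 15230\right) \left(-3562521 + h\right) = \left(2377799 + 15230\right) \left(-3562521 - 1573860\right) = 2393029 \left(-5136381\right) = -12291508688049$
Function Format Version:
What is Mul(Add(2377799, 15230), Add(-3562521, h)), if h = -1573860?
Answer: -12291508688049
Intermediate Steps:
Mul(Add(2377799, 15230), Add(-3562521, h)) = Mul(Add(2377799, 15230), Add(-3562521, -1573860)) = Mul(2393029, -5136381) = -12291508688049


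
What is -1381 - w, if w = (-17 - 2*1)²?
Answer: -1742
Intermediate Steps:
w = 361 (w = (-17 - 2)² = (-19)² = 361)
-1381 - w = -1381 - 1*361 = -1381 - 361 = -1742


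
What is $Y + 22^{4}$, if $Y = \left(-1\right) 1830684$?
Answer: $-1596428$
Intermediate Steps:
$Y = -1830684$
$Y + 22^{4} = -1830684 + 22^{4} = -1830684 + 234256 = -1596428$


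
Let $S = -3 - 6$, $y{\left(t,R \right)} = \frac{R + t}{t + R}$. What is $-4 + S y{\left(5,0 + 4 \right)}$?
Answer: $-13$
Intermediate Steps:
$y{\left(t,R \right)} = 1$ ($y{\left(t,R \right)} = \frac{R + t}{R + t} = 1$)
$S = -9$ ($S = -3 - 6 = -9$)
$-4 + S y{\left(5,0 + 4 \right)} = -4 - 9 = -13$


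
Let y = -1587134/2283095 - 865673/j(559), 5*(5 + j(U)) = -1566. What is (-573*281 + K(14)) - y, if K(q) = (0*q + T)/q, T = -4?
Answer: -4163214088516852/25426829015 ≈ -1.6373e+5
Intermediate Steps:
j(U) = -1591/5 (j(U) = -5 + (⅕)*(-1566) = -5 - 1566/5 = -1591/5)
K(q) = -4/q (K(q) = (0*q - 4)/q = (0 - 4)/q = -4/q)
y = 9879543359481/3632404145 (y = -1587134/2283095 - 865673/(-1591/5) = -1587134*1/2283095 - 865673*(-5/1591) = -1587134/2283095 + 4328365/1591 = 9879543359481/3632404145 ≈ 2719.8)
(-573*281 + K(14)) - y = (-573*281 - 4/14) - 1*9879543359481/3632404145 = (-161013 - 4*1/14) - 9879543359481/3632404145 = (-161013 - 2/7) - 9879543359481/3632404145 = -1127093/7 - 9879543359481/3632404145 = -4163214088516852/25426829015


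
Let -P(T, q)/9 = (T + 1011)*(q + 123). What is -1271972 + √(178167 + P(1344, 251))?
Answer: -1271972 + I*√7748763 ≈ -1.272e+6 + 2783.7*I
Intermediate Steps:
P(T, q) = -9*(123 + q)*(1011 + T) (P(T, q) = -9*(T + 1011)*(q + 123) = -9*(1011 + T)*(123 + q) = -9*(123 + q)*(1011 + T))
-1271972 + √(178167 + P(1344, 251)) = -1271972 + √(178167 + (-1119177 - 9099*251 - 1107*1344 - 9*1344*251)) = -1271972 + √(178167 + (-1119177 - 2283849 - 1487808 - 3036096)) = -1271972 + √(178167 - 7926930) = -1271972 + √(-7748763) = -1271972 + I*√7748763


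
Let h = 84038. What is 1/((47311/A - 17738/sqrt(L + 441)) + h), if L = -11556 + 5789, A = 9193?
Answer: 18914200561290555/1589622222277306838753 - 749530267381*I*sqrt(5326)/1589622222277306838753 ≈ 1.1899e-5 - 3.4411e-8*I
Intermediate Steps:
L = -5767
1/((47311/A - 17738/sqrt(L + 441)) + h) = 1/((47311/9193 - 17738/sqrt(-5767 + 441)) + 84038) = 1/((47311*(1/9193) - 17738*(-I*sqrt(5326)/5326)) + 84038) = 1/((47311/9193 - 17738*(-I*sqrt(5326)/5326)) + 84038) = 1/((47311/9193 - (-8869)*I*sqrt(5326)/2663) + 84038) = 1/((47311/9193 + 8869*I*sqrt(5326)/2663) + 84038) = 1/(772608645/9193 + 8869*I*sqrt(5326)/2663)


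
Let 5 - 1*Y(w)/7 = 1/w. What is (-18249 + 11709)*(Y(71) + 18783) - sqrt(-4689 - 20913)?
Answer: -8737904340/71 - I*sqrt(25602) ≈ -1.2307e+8 - 160.01*I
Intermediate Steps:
Y(w) = 35 - 7/w
(-18249 + 11709)*(Y(71) + 18783) - sqrt(-4689 - 20913) = (-18249 + 11709)*((35 - 7/71) + 18783) - sqrt(-4689 - 20913) = -6540*((35 - 7*1/71) + 18783) - sqrt(-25602) = -6540*((35 - 7/71) + 18783) - I*sqrt(25602) = -6540*(2478/71 + 18783) - I*sqrt(25602) = -6540*1336071/71 - I*sqrt(25602) = -8737904340/71 - I*sqrt(25602)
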